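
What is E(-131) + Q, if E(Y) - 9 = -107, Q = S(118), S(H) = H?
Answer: 20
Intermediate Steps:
Q = 118
E(Y) = -98 (E(Y) = 9 - 107 = -98)
E(-131) + Q = -98 + 118 = 20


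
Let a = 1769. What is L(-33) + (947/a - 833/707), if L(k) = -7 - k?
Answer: 4530530/178669 ≈ 25.357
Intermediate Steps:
L(-33) + (947/a - 833/707) = (-7 - 1*(-33)) + (947/1769 - 833/707) = (-7 + 33) + (947*(1/1769) - 833*1/707) = 26 + (947/1769 - 119/101) = 26 - 114864/178669 = 4530530/178669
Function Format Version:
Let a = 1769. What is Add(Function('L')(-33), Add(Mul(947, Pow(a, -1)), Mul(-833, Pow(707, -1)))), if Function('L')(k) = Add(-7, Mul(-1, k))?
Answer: Rational(4530530, 178669) ≈ 25.357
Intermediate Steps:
Add(Function('L')(-33), Add(Mul(947, Pow(a, -1)), Mul(-833, Pow(707, -1)))) = Add(Add(-7, Mul(-1, -33)), Add(Mul(947, Pow(1769, -1)), Mul(-833, Pow(707, -1)))) = Add(Add(-7, 33), Add(Mul(947, Rational(1, 1769)), Mul(-833, Rational(1, 707)))) = Add(26, Add(Rational(947, 1769), Rational(-119, 101))) = Add(26, Rational(-114864, 178669)) = Rational(4530530, 178669)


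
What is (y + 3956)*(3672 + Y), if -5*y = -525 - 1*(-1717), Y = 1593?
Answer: 19573164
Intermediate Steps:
y = -1192/5 (y = -(-525 - 1*(-1717))/5 = -(-525 + 1717)/5 = -⅕*1192 = -1192/5 ≈ -238.40)
(y + 3956)*(3672 + Y) = (-1192/5 + 3956)*(3672 + 1593) = (18588/5)*5265 = 19573164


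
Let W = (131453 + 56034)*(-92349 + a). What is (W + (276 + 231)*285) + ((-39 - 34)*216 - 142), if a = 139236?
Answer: 8790831554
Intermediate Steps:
W = 8790702969 (W = (131453 + 56034)*(-92349 + 139236) = 187487*46887 = 8790702969)
(W + (276 + 231)*285) + ((-39 - 34)*216 - 142) = (8790702969 + (276 + 231)*285) + ((-39 - 34)*216 - 142) = (8790702969 + 507*285) + (-73*216 - 142) = (8790702969 + 144495) + (-15768 - 142) = 8790847464 - 15910 = 8790831554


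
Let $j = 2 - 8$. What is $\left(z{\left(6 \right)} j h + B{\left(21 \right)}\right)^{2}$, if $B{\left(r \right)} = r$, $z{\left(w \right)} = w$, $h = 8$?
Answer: $71289$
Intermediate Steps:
$j = -6$ ($j = 2 - 8 = -6$)
$\left(z{\left(6 \right)} j h + B{\left(21 \right)}\right)^{2} = \left(6 \left(-6\right) 8 + 21\right)^{2} = \left(\left(-36\right) 8 + 21\right)^{2} = \left(-288 + 21\right)^{2} = \left(-267\right)^{2} = 71289$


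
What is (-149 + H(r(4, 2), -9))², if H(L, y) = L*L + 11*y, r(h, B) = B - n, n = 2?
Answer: 61504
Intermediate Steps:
r(h, B) = -2 + B (r(h, B) = B - 1*2 = B - 2 = -2 + B)
H(L, y) = L² + 11*y
(-149 + H(r(4, 2), -9))² = (-149 + ((-2 + 2)² + 11*(-9)))² = (-149 + (0² - 99))² = (-149 + (0 - 99))² = (-149 - 99)² = (-248)² = 61504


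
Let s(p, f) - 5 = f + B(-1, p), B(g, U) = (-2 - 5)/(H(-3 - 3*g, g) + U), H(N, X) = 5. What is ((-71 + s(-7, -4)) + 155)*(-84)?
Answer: -7434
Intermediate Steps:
B(g, U) = -7/(5 + U) (B(g, U) = (-2 - 5)/(5 + U) = -7/(5 + U))
s(p, f) = 5 + f - 7/(5 + p) (s(p, f) = 5 + (f - 7/(5 + p)) = 5 + f - 7/(5 + p))
((-71 + s(-7, -4)) + 155)*(-84) = ((-71 + (-7 + (5 - 4)*(5 - 7))/(5 - 7)) + 155)*(-84) = ((-71 + (-7 + 1*(-2))/(-2)) + 155)*(-84) = ((-71 - (-7 - 2)/2) + 155)*(-84) = ((-71 - ½*(-9)) + 155)*(-84) = ((-71 + 9/2) + 155)*(-84) = (-133/2 + 155)*(-84) = (177/2)*(-84) = -7434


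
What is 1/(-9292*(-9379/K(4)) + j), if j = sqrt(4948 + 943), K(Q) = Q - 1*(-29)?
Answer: 2875939044/7595064626094925 - 1089*sqrt(5891)/7595064626094925 ≈ 3.7865e-7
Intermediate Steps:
K(Q) = 29 + Q (K(Q) = Q + 29 = 29 + Q)
j = sqrt(5891) ≈ 76.753
1/(-9292*(-9379/K(4)) + j) = 1/(-9292*(-9379/(29 + 4)) + sqrt(5891)) = 1/(-9292/(33*(-1/9379)) + sqrt(5891)) = 1/(-9292/(-33/9379) + sqrt(5891)) = 1/(-9292*(-9379/33) + sqrt(5891)) = 1/(87149668/33 + sqrt(5891))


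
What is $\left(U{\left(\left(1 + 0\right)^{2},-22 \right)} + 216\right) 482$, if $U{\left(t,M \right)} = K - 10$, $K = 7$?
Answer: $102666$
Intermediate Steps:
$U{\left(t,M \right)} = -3$ ($U{\left(t,M \right)} = 7 - 10 = -3$)
$\left(U{\left(\left(1 + 0\right)^{2},-22 \right)} + 216\right) 482 = \left(-3 + 216\right) 482 = 213 \cdot 482 = 102666$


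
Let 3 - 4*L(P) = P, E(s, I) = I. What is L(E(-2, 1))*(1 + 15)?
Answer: 8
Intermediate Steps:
L(P) = ¾ - P/4
L(E(-2, 1))*(1 + 15) = (¾ - ¼*1)*(1 + 15) = (¾ - ¼)*16 = (½)*16 = 8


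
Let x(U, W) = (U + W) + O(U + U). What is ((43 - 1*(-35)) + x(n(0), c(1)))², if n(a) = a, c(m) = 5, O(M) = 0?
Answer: 6889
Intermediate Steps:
x(U, W) = U + W (x(U, W) = (U + W) + 0 = U + W)
((43 - 1*(-35)) + x(n(0), c(1)))² = ((43 - 1*(-35)) + (0 + 5))² = ((43 + 35) + 5)² = (78 + 5)² = 83² = 6889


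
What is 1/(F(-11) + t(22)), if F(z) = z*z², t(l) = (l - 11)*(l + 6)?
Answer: -1/1023 ≈ -0.00097752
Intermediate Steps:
t(l) = (-11 + l)*(6 + l)
F(z) = z³
1/(F(-11) + t(22)) = 1/((-11)³ + (-66 + 22² - 5*22)) = 1/(-1331 + (-66 + 484 - 110)) = 1/(-1331 + 308) = 1/(-1023) = -1/1023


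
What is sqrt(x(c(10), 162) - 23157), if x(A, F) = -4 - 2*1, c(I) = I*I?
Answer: I*sqrt(23163) ≈ 152.19*I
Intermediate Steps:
c(I) = I**2
x(A, F) = -6 (x(A, F) = -4 - 2 = -6)
sqrt(x(c(10), 162) - 23157) = sqrt(-6 - 23157) = sqrt(-23163) = I*sqrt(23163)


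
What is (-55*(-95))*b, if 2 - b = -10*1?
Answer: 62700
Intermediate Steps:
b = 12 (b = 2 - (-10) = 2 - 1*(-10) = 2 + 10 = 12)
(-55*(-95))*b = -55*(-95)*12 = 5225*12 = 62700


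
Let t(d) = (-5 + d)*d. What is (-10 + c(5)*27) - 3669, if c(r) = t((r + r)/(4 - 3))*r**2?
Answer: 30071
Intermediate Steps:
t(d) = d*(-5 + d)
c(r) = 2*r**3*(-5 + 2*r) (c(r) = (((r + r)/(4 - 3))*(-5 + (r + r)/(4 - 3)))*r**2 = (((2*r)/1)*(-5 + (2*r)/1))*r**2 = (((2*r)*1)*(-5 + (2*r)*1))*r**2 = ((2*r)*(-5 + 2*r))*r**2 = (2*r*(-5 + 2*r))*r**2 = 2*r**3*(-5 + 2*r))
(-10 + c(5)*27) - 3669 = (-10 + (5**3*(-10 + 4*5))*27) - 3669 = (-10 + (125*(-10 + 20))*27) - 3669 = (-10 + (125*10)*27) - 3669 = (-10 + 1250*27) - 3669 = (-10 + 33750) - 3669 = 33740 - 3669 = 30071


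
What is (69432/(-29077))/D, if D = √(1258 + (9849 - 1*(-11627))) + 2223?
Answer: -5716568/5297393245 + 23144*√2526/15892179735 ≈ -0.0010059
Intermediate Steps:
D = 2223 + 3*√2526 (D = √(1258 + (9849 + 11627)) + 2223 = √(1258 + 21476) + 2223 = √22734 + 2223 = 3*√2526 + 2223 = 2223 + 3*√2526 ≈ 2373.8)
(69432/(-29077))/D = (69432/(-29077))/(2223 + 3*√2526) = (69432*(-1/29077))/(2223 + 3*√2526) = -69432/(29077*(2223 + 3*√2526))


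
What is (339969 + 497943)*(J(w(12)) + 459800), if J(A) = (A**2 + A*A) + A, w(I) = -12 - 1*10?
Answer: 386064602352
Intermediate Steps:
w(I) = -22 (w(I) = -12 - 10 = -22)
J(A) = A + 2*A**2 (J(A) = (A**2 + A**2) + A = 2*A**2 + A = A + 2*A**2)
(339969 + 497943)*(J(w(12)) + 459800) = (339969 + 497943)*(-22*(1 + 2*(-22)) + 459800) = 837912*(-22*(1 - 44) + 459800) = 837912*(-22*(-43) + 459800) = 837912*(946 + 459800) = 837912*460746 = 386064602352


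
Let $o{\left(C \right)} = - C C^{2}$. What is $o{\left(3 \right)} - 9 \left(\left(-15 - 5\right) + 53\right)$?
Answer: $-324$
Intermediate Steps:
$o{\left(C \right)} = - C^{3}$
$o{\left(3 \right)} - 9 \left(\left(-15 - 5\right) + 53\right) = - 3^{3} - 9 \left(\left(-15 - 5\right) + 53\right) = \left(-1\right) 27 - 9 \left(-20 + 53\right) = -27 - 297 = -324$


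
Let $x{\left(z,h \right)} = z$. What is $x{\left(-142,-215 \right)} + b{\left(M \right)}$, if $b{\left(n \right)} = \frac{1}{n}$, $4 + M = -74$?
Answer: $- \frac{11077}{78} \approx -142.01$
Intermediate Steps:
$M = -78$ ($M = -4 - 74 = -78$)
$x{\left(-142,-215 \right)} + b{\left(M \right)} = -142 + \frac{1}{-78} = -142 - \frac{1}{78} = - \frac{11077}{78}$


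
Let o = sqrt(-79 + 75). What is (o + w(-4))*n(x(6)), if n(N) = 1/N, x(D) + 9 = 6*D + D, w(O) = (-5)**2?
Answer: 25/33 + 2*I/33 ≈ 0.75758 + 0.060606*I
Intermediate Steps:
w(O) = 25
x(D) = -9 + 7*D (x(D) = -9 + (6*D + D) = -9 + 7*D)
o = 2*I (o = sqrt(-4) = 2*I ≈ 2.0*I)
(o + w(-4))*n(x(6)) = (2*I + 25)/(-9 + 7*6) = (25 + 2*I)/(-9 + 42) = (25 + 2*I)/33 = (25 + 2*I)*(1/33) = 25/33 + 2*I/33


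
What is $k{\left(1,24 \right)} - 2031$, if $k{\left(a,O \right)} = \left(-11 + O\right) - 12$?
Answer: $-2030$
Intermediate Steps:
$k{\left(a,O \right)} = -23 + O$
$k{\left(1,24 \right)} - 2031 = \left(-23 + 24\right) - 2031 = 1 - 2031 = -2030$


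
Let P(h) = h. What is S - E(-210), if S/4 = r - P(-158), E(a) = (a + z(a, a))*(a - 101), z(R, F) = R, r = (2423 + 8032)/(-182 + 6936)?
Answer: -438948566/3377 ≈ -1.2998e+5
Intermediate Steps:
r = 10455/6754 ≈ 1.5480
E(a) = 2*a*(-101 + a) (E(a) = (a + a)*(a - 101) = (2*a)*(-101 + a) = 2*a*(-101 + a))
S = 2155174/3377 (S = 4*(10455/6754 - 1*(-158)) = 4*(10455/6754 + 158) = 4*(1077587/6754) = 2155174/3377 ≈ 638.19)
S - E(-210) = 2155174/3377 - 2*(-210)*(-101 - 210) = 2155174/3377 - 2*(-210)*(-311) = 2155174/3377 - 1*130620 = 2155174/3377 - 130620 = -438948566/3377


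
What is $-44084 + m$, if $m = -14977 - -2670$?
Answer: $-56391$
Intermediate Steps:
$m = -12307$ ($m = -14977 + 2670 = -12307$)
$-44084 + m = -44084 - 12307 = -56391$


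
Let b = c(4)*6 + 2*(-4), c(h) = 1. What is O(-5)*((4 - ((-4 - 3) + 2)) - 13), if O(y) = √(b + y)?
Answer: -4*I*√7 ≈ -10.583*I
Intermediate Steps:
b = -2 (b = 1*6 + 2*(-4) = 6 - 8 = -2)
O(y) = √(-2 + y)
O(-5)*((4 - ((-4 - 3) + 2)) - 13) = √(-2 - 5)*((4 - ((-4 - 3) + 2)) - 13) = √(-7)*((4 - (-7 + 2)) - 13) = (I*√7)*((4 - 1*(-5)) - 13) = (I*√7)*((4 + 5) - 13) = (I*√7)*(9 - 13) = (I*√7)*(-4) = -4*I*√7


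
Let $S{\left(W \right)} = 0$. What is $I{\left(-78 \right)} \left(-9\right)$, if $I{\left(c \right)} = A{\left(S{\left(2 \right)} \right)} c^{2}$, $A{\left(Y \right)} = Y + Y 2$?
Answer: $0$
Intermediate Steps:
$A{\left(Y \right)} = 3 Y$ ($A{\left(Y \right)} = Y + 2 Y = 3 Y$)
$I{\left(c \right)} = 0$ ($I{\left(c \right)} = 3 \cdot 0 c^{2} = 0 c^{2} = 0$)
$I{\left(-78 \right)} \left(-9\right) = 0 \left(-9\right) = 0$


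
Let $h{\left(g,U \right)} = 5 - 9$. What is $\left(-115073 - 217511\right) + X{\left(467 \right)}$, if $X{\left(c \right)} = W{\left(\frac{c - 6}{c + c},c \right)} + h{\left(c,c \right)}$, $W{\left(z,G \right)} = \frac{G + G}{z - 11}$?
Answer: $- \frac{3264558400}{9813} \approx -3.3268 \cdot 10^{5}$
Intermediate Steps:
$h{\left(g,U \right)} = -4$ ($h{\left(g,U \right)} = 5 - 9 = -4$)
$W{\left(z,G \right)} = \frac{2 G}{-11 + z}$
$X{\left(c \right)} = -4 + \frac{2 c}{-11 + \frac{-6 + c}{2 c}}$ ($X{\left(c \right)} = \frac{2 c}{-11 + \frac{c - 6}{c + c}} - 4 = \frac{2 c}{-11 + \frac{-6 + c}{2 c}} - 4 = -4 + \frac{2 c}{-11 + \frac{-6 + c}{2 c}}$)
$\left(-115073 - 217511\right) + X{\left(467 \right)} = \left(-115073 - 217511\right) + \frac{4 \left(-6 - 467^{2} - 9807\right)}{3 \left(2 + 7 \cdot 467\right)} = \left(-115073 - 217511\right) + \frac{4 \left(-6 - 218089 - 9807\right)}{3 \left(2 + 3269\right)} = -332584 + \frac{4 \left(-6 - 218089 - 9807\right)}{3 \cdot 3271} = -332584 + \frac{4}{3} \cdot \frac{1}{3271} \left(-227902\right) = -332584 - \frac{911608}{9813} = - \frac{3264558400}{9813}$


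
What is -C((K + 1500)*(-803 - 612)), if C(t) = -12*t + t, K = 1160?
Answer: -41402900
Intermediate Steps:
C(t) = -11*t
-C((K + 1500)*(-803 - 612)) = -(-11)*(1160 + 1500)*(-803 - 612) = -(-11)*2660*(-1415) = -(-11)*(-3763900) = -1*41402900 = -41402900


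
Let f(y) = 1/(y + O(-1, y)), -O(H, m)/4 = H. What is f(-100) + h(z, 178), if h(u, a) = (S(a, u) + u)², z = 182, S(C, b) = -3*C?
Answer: 11894783/96 ≈ 1.2390e+5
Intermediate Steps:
O(H, m) = -4*H
f(y) = 1/(4 + y) (f(y) = 1/(y - 4*(-1)) = 1/(y + 4) = 1/(4 + y))
h(u, a) = (u - 3*a)² (h(u, a) = (-3*a + u)² = (u - 3*a)²)
f(-100) + h(z, 178) = 1/(4 - 100) + (-1*182 + 3*178)² = 1/(-96) + (-182 + 534)² = -1/96 + 352² = -1/96 + 123904 = 11894783/96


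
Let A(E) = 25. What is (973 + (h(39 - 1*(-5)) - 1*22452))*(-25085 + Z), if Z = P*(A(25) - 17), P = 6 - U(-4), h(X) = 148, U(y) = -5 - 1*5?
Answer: 532357767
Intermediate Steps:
U(y) = -10 (U(y) = -5 - 5 = -10)
P = 16 (P = 6 - 1*(-10) = 6 + 10 = 16)
Z = 128 (Z = 16*(25 - 17) = 16*8 = 128)
(973 + (h(39 - 1*(-5)) - 1*22452))*(-25085 + Z) = (973 + (148 - 1*22452))*(-25085 + 128) = (973 + (148 - 22452))*(-24957) = (973 - 22304)*(-24957) = -21331*(-24957) = 532357767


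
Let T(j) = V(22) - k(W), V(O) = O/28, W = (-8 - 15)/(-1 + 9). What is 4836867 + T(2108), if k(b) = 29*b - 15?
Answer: 270870105/56 ≈ 4.8370e+6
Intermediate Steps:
W = -23/8 ≈ -2.8750
k(b) = -15 + 29*b
V(O) = O/28 (V(O) = O*(1/28) = O/28)
T(j) = 5553/56 (T(j) = (1/28)*22 - (-15 + 29*(-23/8)) = 11/14 - (-15 - 667/8) = 11/14 - 1*(-787/8) = 11/14 + 787/8 = 5553/56)
4836867 + T(2108) = 4836867 + 5553/56 = 270870105/56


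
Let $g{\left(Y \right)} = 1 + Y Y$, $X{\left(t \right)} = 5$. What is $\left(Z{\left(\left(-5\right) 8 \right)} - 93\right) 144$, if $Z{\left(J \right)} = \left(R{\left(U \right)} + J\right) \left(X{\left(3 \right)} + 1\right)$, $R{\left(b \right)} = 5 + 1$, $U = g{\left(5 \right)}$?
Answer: $-42768$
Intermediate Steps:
$g{\left(Y \right)} = 1 + Y^{2}$
$U = 26$ ($U = 1 + 5^{2} = 1 + 25 = 26$)
$R{\left(b \right)} = 6$
$Z{\left(J \right)} = 36 + 6 J$ ($Z{\left(J \right)} = \left(6 + J\right) \left(5 + 1\right) = \left(6 + J\right) 6 = 36 + 6 J$)
$\left(Z{\left(\left(-5\right) 8 \right)} - 93\right) 144 = \left(\left(36 + 6 \left(\left(-5\right) 8\right)\right) - 93\right) 144 = \left(\left(36 + 6 \left(-40\right)\right) - 93\right) 144 = \left(\left(36 - 240\right) - 93\right) 144 = \left(-204 - 93\right) 144 = \left(-297\right) 144 = -42768$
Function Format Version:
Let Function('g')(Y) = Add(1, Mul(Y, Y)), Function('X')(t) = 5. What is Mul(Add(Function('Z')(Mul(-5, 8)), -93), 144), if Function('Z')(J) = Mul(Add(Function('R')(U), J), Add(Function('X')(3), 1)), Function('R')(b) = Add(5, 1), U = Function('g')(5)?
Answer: -42768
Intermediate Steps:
Function('g')(Y) = Add(1, Pow(Y, 2))
U = 26 (U = Add(1, Pow(5, 2)) = Add(1, 25) = 26)
Function('R')(b) = 6
Function('Z')(J) = Add(36, Mul(6, J)) (Function('Z')(J) = Mul(Add(6, J), Add(5, 1)) = Mul(Add(6, J), 6) = Add(36, Mul(6, J)))
Mul(Add(Function('Z')(Mul(-5, 8)), -93), 144) = Mul(Add(Add(36, Mul(6, Mul(-5, 8))), -93), 144) = Mul(Add(Add(36, Mul(6, -40)), -93), 144) = Mul(Add(Add(36, -240), -93), 144) = Mul(Add(-204, -93), 144) = Mul(-297, 144) = -42768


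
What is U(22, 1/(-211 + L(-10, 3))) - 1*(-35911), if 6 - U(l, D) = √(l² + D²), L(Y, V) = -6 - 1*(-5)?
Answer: 35917 - √21752897/212 ≈ 35895.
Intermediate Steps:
L(Y, V) = -1 (L(Y, V) = -6 + 5 = -1)
U(l, D) = 6 - √(D² + l²) (U(l, D) = 6 - √(l² + D²) = 6 - √(D² + l²))
U(22, 1/(-211 + L(-10, 3))) - 1*(-35911) = (6 - √((1/(-211 - 1))² + 22²)) - 1*(-35911) = (6 - √((1/(-212))² + 484)) + 35911 = (6 - √((-1/212)² + 484)) + 35911 = (6 - √(1/44944 + 484)) + 35911 = (6 - √(21752897/44944)) + 35911 = (6 - √21752897/212) + 35911 = 35917 - √21752897/212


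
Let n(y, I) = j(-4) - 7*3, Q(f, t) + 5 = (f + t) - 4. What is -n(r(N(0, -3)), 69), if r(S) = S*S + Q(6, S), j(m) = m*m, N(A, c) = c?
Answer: 5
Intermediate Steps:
Q(f, t) = -9 + f + t (Q(f, t) = -5 + ((f + t) - 4) = -5 + (-4 + f + t) = -9 + f + t)
j(m) = m²
r(S) = -3 + S + S² (r(S) = S*S + (-9 + 6 + S) = S² + (-3 + S) = -3 + S + S²)
n(y, I) = -5 (n(y, I) = (-4)² - 7*3 = 16 - 21 = -5)
-n(r(N(0, -3)), 69) = -1*(-5) = 5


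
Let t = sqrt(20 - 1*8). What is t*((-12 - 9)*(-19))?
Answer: 798*sqrt(3) ≈ 1382.2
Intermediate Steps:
t = 2*sqrt(3) (t = sqrt(20 - 8) = sqrt(12) = 2*sqrt(3) ≈ 3.4641)
t*((-12 - 9)*(-19)) = (2*sqrt(3))*((-12 - 9)*(-19)) = (2*sqrt(3))*(-21*(-19)) = (2*sqrt(3))*399 = 798*sqrt(3)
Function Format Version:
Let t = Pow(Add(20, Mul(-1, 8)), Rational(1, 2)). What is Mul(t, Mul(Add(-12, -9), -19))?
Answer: Mul(798, Pow(3, Rational(1, 2))) ≈ 1382.2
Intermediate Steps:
t = Mul(2, Pow(3, Rational(1, 2))) (t = Pow(Add(20, -8), Rational(1, 2)) = Pow(12, Rational(1, 2)) = Mul(2, Pow(3, Rational(1, 2))) ≈ 3.4641)
Mul(t, Mul(Add(-12, -9), -19)) = Mul(Mul(2, Pow(3, Rational(1, 2))), Mul(Add(-12, -9), -19)) = Mul(Mul(2, Pow(3, Rational(1, 2))), Mul(-21, -19)) = Mul(Mul(2, Pow(3, Rational(1, 2))), 399) = Mul(798, Pow(3, Rational(1, 2)))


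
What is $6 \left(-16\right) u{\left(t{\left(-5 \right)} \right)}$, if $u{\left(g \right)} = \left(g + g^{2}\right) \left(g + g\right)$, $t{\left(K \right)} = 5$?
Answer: $-28800$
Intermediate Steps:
$u{\left(g \right)} = 2 g \left(g + g^{2}\right)$ ($u{\left(g \right)} = \left(g + g^{2}\right) 2 g = 2 g \left(g + g^{2}\right)$)
$6 \left(-16\right) u{\left(t{\left(-5 \right)} \right)} = 6 \left(-16\right) 2 \cdot 5^{2} \left(1 + 5\right) = - 96 \cdot 2 \cdot 25 \cdot 6 = \left(-96\right) 300 = -28800$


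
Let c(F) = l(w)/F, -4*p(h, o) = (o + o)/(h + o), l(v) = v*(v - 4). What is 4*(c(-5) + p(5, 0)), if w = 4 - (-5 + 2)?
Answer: -84/5 ≈ -16.800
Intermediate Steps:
w = 7 (w = 4 - 1*(-3) = 4 + 3 = 7)
l(v) = v*(-4 + v)
p(h, o) = -o/(2*(h + o)) (p(h, o) = -(o + o)/(4*(h + o)) = -2*o/(4*(h + o)) = -o/(2*(h + o)))
c(F) = 21/F (c(F) = (7*(-4 + 7))/F = (7*3)/F = 21/F)
4*(c(-5) + p(5, 0)) = 4*(21/(-5) - 1*0/(2*5 + 2*0)) = 4*(21*(-1/5) - 1*0/(10 + 0)) = 4*(-21/5 - 1*0/10) = 4*(-21/5 - 1*0*1/10) = 4*(-21/5 + 0) = 4*(-21/5) = -84/5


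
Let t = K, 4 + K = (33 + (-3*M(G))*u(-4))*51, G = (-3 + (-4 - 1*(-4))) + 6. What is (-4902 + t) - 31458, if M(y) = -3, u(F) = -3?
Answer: -36058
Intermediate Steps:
G = 3 (G = (-3 + (-4 + 4)) + 6 = (-3 + 0) + 6 = -3 + 6 = 3)
K = 302 (K = -4 + (33 - 3*(-3)*(-3))*51 = -4 + (33 + 9*(-3))*51 = -4 + (33 - 27)*51 = -4 + 6*51 = -4 + 306 = 302)
t = 302
(-4902 + t) - 31458 = (-4902 + 302) - 31458 = -4600 - 31458 = -36058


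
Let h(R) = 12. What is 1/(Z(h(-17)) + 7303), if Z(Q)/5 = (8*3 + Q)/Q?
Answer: 1/7318 ≈ 0.00013665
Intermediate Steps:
Z(Q) = 5*(24 + Q)/Q (Z(Q) = 5*((8*3 + Q)/Q) = 5*((24 + Q)/Q) = 5*(24 + Q)/Q)
1/(Z(h(-17)) + 7303) = 1/((5 + 120/12) + 7303) = 1/((5 + 120*(1/12)) + 7303) = 1/((5 + 10) + 7303) = 1/(15 + 7303) = 1/7318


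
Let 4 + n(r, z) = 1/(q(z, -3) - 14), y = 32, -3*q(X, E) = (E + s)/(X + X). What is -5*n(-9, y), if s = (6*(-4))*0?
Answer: 3644/179 ≈ 20.358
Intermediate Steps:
s = 0 (s = -24*0 = 0)
q(X, E) = -E/(6*X) (q(X, E) = -(E + 0)/(3*(X + X)) = -E/(3*(2*X)) = -E*1/(2*X)/3 = -E/(6*X))
n(r, z) = -4 + 1/(-14 + 1/(2*z)) (n(r, z) = -4 + 1/(-1/6*(-3)/z - 14) = -4 + 1/(1/(2*z) - 14) = -4 + 1/(-14 + 1/(2*z)))
-5*n(-9, y) = -10*(2 - 57*32)/(-1 + 28*32) = -10*(2 - 1824)/(-1 + 896) = -10*(-1822)/895 = -5*(-3644/895) = 3644/179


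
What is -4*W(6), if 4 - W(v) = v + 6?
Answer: 32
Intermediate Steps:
W(v) = -2 - v (W(v) = 4 - (v + 6) = 4 - (6 + v) = 4 + (-6 - v) = -2 - v)
-4*W(6) = -4*(-2 - 1*6) = -4*(-2 - 6) = -4*(-8) = 32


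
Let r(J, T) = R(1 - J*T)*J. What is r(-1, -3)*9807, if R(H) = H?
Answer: 19614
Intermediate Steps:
r(J, T) = J*(1 - J*T) (r(J, T) = (1 - J*T)*J = J*(1 - J*T))
r(-1, -3)*9807 = -(1 - 1*(-1)*(-3))*9807 = -(1 - 3)*9807 = -1*(-2)*9807 = 2*9807 = 19614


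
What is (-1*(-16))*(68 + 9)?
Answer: 1232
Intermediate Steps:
(-1*(-16))*(68 + 9) = 16*77 = 1232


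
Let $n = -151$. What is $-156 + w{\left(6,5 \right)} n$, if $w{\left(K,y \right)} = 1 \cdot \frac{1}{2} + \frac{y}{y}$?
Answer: $- \frac{765}{2} \approx -382.5$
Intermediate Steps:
$w{\left(K,y \right)} = \frac{3}{2}$ ($w{\left(K,y \right)} = 1 \cdot \frac{1}{2} + 1 = \frac{1}{2} + 1 = \frac{3}{2}$)
$-156 + w{\left(6,5 \right)} n = -156 + \frac{3}{2} \left(-151\right) = -156 - \frac{453}{2} = - \frac{765}{2}$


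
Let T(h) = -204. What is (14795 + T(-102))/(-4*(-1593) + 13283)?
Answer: 14591/19655 ≈ 0.74236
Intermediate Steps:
(14795 + T(-102))/(-4*(-1593) + 13283) = (14795 - 204)/(-4*(-1593) + 13283) = 14591/(6372 + 13283) = 14591/19655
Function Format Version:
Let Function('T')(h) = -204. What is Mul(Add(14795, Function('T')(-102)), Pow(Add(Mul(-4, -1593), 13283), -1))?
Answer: Rational(14591, 19655) ≈ 0.74236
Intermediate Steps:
Mul(Add(14795, Function('T')(-102)), Pow(Add(Mul(-4, -1593), 13283), -1)) = Mul(Add(14795, -204), Pow(Add(Mul(-4, -1593), 13283), -1)) = Mul(14591, Pow(Add(6372, 13283), -1)) = Mul(14591, Pow(19655, -1)) = Mul(14591, Rational(1, 19655)) = Rational(14591, 19655)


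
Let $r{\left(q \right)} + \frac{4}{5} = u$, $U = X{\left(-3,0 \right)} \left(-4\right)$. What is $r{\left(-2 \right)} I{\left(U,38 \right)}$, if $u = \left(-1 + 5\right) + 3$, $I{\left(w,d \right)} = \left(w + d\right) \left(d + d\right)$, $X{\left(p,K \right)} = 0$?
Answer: $\frac{89528}{5} \approx 17906.0$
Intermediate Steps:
$U = 0$ ($U = 0 \left(-4\right) = 0$)
$I{\left(w,d \right)} = 2 d \left(d + w\right)$ ($I{\left(w,d \right)} = \left(d + w\right) 2 d = 2 d \left(d + w\right)$)
$u = 7$ ($u = 4 + 3 = 7$)
$r{\left(q \right)} = \frac{31}{5}$ ($r{\left(q \right)} = - \frac{4}{5} + 7 = \frac{31}{5}$)
$r{\left(-2 \right)} I{\left(U,38 \right)} = \frac{31 \cdot 2 \cdot 38 \left(38 + 0\right)}{5} = \frac{31 \cdot 2 \cdot 38 \cdot 38}{5} = \frac{31}{5} \cdot 2888 = \frac{89528}{5}$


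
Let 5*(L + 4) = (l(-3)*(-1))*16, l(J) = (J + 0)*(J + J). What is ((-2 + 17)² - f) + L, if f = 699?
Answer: -2678/5 ≈ -535.60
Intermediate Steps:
l(J) = 2*J² (l(J) = J*(2*J) = 2*J²)
L = -308/5 (L = -4 + (((2*(-3)²)*(-1))*16)/5 = -4 + (((2*9)*(-1))*16)/5 = -4 + ((18*(-1))*16)/5 = -4 + (-18*16)/5 = -4 + (⅕)*(-288) = -4 - 288/5 = -308/5 ≈ -61.600)
((-2 + 17)² - f) + L = ((-2 + 17)² - 1*699) - 308/5 = (15² - 699) - 308/5 = (225 - 699) - 308/5 = -474 - 308/5 = -2678/5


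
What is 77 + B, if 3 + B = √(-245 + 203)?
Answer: 74 + I*√42 ≈ 74.0 + 6.4807*I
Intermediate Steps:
B = -3 + I*√42 (B = -3 + √(-245 + 203) = -3 + √(-42) = -3 + I*√42 ≈ -3.0 + 6.4807*I)
77 + B = 77 + (-3 + I*√42) = 74 + I*√42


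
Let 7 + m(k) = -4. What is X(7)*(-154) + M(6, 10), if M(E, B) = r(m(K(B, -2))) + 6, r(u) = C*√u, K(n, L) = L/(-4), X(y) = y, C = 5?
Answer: -1072 + 5*I*√11 ≈ -1072.0 + 16.583*I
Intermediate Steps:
K(n, L) = -L/4 (K(n, L) = L*(-¼) = -L/4)
m(k) = -11 (m(k) = -7 - 4 = -11)
r(u) = 5*√u
M(E, B) = 6 + 5*I*√11 (M(E, B) = 5*√(-11) + 6 = 5*(I*√11) + 6 = 5*I*√11 + 6 = 6 + 5*I*√11)
X(7)*(-154) + M(6, 10) = 7*(-154) + (6 + 5*I*√11) = -1078 + (6 + 5*I*√11) = -1072 + 5*I*√11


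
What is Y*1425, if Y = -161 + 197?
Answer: 51300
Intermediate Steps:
Y = 36
Y*1425 = 36*1425 = 51300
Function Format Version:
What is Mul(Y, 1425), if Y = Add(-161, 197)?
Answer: 51300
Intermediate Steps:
Y = 36
Mul(Y, 1425) = Mul(36, 1425) = 51300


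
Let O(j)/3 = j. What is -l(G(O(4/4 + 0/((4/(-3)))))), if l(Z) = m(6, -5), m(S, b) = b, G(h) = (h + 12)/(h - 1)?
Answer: 5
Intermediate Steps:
O(j) = 3*j
G(h) = (12 + h)/(-1 + h)
l(Z) = -5
-l(G(O(4/4 + 0/((4/(-3)))))) = -1*(-5) = 5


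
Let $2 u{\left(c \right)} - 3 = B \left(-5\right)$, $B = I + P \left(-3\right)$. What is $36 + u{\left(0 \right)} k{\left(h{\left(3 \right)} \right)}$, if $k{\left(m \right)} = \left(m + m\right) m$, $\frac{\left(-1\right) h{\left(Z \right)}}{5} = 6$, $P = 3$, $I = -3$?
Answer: $56736$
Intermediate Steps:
$B = -12$ ($B = -3 + 3 \left(-3\right) = -3 - 9 = -12$)
$h{\left(Z \right)} = -30$ ($h{\left(Z \right)} = \left(-5\right) 6 = -30$)
$u{\left(c \right)} = \frac{63}{2}$ ($u{\left(c \right)} = \frac{3}{2} + \frac{\left(-12\right) \left(-5\right)}{2} = \frac{3}{2} + \frac{1}{2} \cdot 60 = \frac{3}{2} + 30 = \frac{63}{2}$)
$k{\left(m \right)} = 2 m^{2}$ ($k{\left(m \right)} = 2 m m = 2 m^{2}$)
$36 + u{\left(0 \right)} k{\left(h{\left(3 \right)} \right)} = 36 + \frac{63 \cdot 2 \left(-30\right)^{2}}{2} = 36 + \frac{63 \cdot 2 \cdot 900}{2} = 36 + \frac{63}{2} \cdot 1800 = 36 + 56700 = 56736$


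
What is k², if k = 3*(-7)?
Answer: 441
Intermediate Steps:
k = -21
k² = (-21)² = 441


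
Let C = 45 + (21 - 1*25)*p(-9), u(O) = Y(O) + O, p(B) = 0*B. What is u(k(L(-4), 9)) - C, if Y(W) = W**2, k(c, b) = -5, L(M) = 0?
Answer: -25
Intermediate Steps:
p(B) = 0
u(O) = O + O**2 (u(O) = O**2 + O = O + O**2)
C = 45 (C = 45 + (21 - 1*25)*0 = 45 + (21 - 25)*0 = 45 - 4*0 = 45 + 0 = 45)
u(k(L(-4), 9)) - C = -5*(1 - 5) - 1*45 = -5*(-4) - 45 = 20 - 45 = -25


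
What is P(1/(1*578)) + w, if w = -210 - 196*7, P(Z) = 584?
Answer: -998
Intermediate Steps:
w = -1582 (w = -210 - 1372 = -1582)
P(1/(1*578)) + w = 584 - 1582 = -998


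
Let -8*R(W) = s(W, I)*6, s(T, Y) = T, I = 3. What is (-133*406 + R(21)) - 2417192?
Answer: -9884823/4 ≈ -2.4712e+6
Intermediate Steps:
R(W) = -3*W/4 (R(W) = -W*6/8 = -3*W/4)
(-133*406 + R(21)) - 2417192 = (-133*406 - 3/4*21) - 2417192 = (-53998 - 63/4) - 2417192 = -216055/4 - 2417192 = -9884823/4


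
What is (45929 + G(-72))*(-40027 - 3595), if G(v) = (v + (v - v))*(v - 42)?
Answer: -2361564214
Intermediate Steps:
G(v) = v*(-42 + v) (G(v) = (v + 0)*(-42 + v) = v*(-42 + v))
(45929 + G(-72))*(-40027 - 3595) = (45929 - 72*(-42 - 72))*(-40027 - 3595) = (45929 - 72*(-114))*(-43622) = (45929 + 8208)*(-43622) = 54137*(-43622) = -2361564214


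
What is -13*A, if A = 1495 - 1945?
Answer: 5850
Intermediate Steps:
A = -450
-13*A = -13*(-450) = 5850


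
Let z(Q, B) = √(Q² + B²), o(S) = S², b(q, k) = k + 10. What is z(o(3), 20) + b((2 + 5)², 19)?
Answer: 29 + √481 ≈ 50.932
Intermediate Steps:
b(q, k) = 10 + k
z(Q, B) = √(B² + Q²)
z(o(3), 20) + b((2 + 5)², 19) = √(20² + (3²)²) + (10 + 19) = √(400 + 9²) + 29 = √(400 + 81) + 29 = √481 + 29 = 29 + √481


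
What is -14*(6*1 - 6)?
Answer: 0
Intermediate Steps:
-14*(6*1 - 6) = -14*(6 - 6) = -14*0 = 0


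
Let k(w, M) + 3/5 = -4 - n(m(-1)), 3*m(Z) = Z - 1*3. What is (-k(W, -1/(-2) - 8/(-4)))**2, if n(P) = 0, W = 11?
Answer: 529/25 ≈ 21.160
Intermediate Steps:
m(Z) = -1 + Z/3 (m(Z) = (Z - 1*3)/3 = (Z - 3)/3 = (-3 + Z)/3 = -1 + Z/3)
k(w, M) = -23/5 (k(w, M) = -3/5 + (-4 - 1*0) = -3/5 + (-4 + 0) = -3/5 - 4 = -23/5)
(-k(W, -1/(-2) - 8/(-4)))**2 = (-1*(-23/5))**2 = (23/5)**2 = 529/25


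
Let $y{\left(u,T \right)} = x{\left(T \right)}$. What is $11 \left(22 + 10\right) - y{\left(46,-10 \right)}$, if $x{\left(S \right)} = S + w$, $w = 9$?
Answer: $353$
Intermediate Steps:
$x{\left(S \right)} = 9 + S$ ($x{\left(S \right)} = S + 9 = 9 + S$)
$y{\left(u,T \right)} = 9 + T$
$11 \left(22 + 10\right) - y{\left(46,-10 \right)} = 11 \left(22 + 10\right) - \left(9 - 10\right) = 11 \cdot 32 - -1 = 352 + 1 = 353$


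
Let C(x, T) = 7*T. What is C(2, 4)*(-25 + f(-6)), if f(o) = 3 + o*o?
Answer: 392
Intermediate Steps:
f(o) = 3 + o²
C(2, 4)*(-25 + f(-6)) = (7*4)*(-25 + (3 + (-6)²)) = 28*(-25 + (3 + 36)) = 28*(-25 + 39) = 28*14 = 392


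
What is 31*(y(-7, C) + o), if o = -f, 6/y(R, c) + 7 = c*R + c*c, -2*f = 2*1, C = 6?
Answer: 217/13 ≈ 16.692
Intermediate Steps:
f = -1 ≈ -1.0000
y(R, c) = 6/(-7 + c² + R*c) (y(R, c) = 6/(-7 + (c*R + c*c)) = 6/(-7 + (R*c + c²)) = 6/(-7 + (c² + R*c)) = 6/(-7 + c² + R*c))
o = 1 (o = -1*(-1) = 1)
31*(y(-7, C) + o) = 31*(6/(-7 + 6² - 7*6) + 1) = 31*(6/(-7 + 36 - 42) + 1) = 31*(6/(-13) + 1) = 31*(6*(-1/13) + 1) = 31*(-6/13 + 1) = 31*(7/13) = 217/13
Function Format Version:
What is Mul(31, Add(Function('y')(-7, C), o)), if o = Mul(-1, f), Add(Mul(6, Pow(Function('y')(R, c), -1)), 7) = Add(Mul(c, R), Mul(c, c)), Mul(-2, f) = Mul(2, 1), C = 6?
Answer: Rational(217, 13) ≈ 16.692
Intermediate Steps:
f = -1 (f = Mul(Rational(-1, 2), Mul(2, 1)) = Mul(Rational(-1, 2), 2) = -1)
Function('y')(R, c) = Mul(6, Pow(Add(-7, Pow(c, 2), Mul(R, c)), -1)) (Function('y')(R, c) = Mul(6, Pow(Add(-7, Add(Mul(c, R), Mul(c, c))), -1)) = Mul(6, Pow(Add(-7, Add(Mul(R, c), Pow(c, 2))), -1)) = Mul(6, Pow(Add(-7, Add(Pow(c, 2), Mul(R, c))), -1)) = Mul(6, Pow(Add(-7, Pow(c, 2), Mul(R, c)), -1)))
o = 1 (o = Mul(-1, -1) = 1)
Mul(31, Add(Function('y')(-7, C), o)) = Mul(31, Add(Mul(6, Pow(Add(-7, Pow(6, 2), Mul(-7, 6)), -1)), 1)) = Mul(31, Add(Mul(6, Pow(Add(-7, 36, -42), -1)), 1)) = Mul(31, Add(Mul(6, Pow(-13, -1)), 1)) = Mul(31, Add(Mul(6, Rational(-1, 13)), 1)) = Mul(31, Add(Rational(-6, 13), 1)) = Mul(31, Rational(7, 13)) = Rational(217, 13)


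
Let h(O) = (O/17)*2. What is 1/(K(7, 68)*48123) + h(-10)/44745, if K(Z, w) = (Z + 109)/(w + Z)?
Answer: -404411/31453599172 ≈ -1.2857e-5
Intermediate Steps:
K(Z, w) = (109 + Z)/(Z + w)
h(O) = 2*O/17 (h(O) = (O*(1/17))*2 = (O/17)*2 = 2*O/17)
1/(K(7, 68)*48123) + h(-10)/44745 = 1/(((109 + 7)/(7 + 68))*48123) + ((2/17)*(-10))/44745 = (1/48123)/(116/75) - 20/17*1/44745 = (1/48123)/((1/75)*116) - 4/152133 = (1/48123)/(116/75) - 4/152133 = (75/116)*(1/48123) - 4/152133 = 25/1860756 - 4/152133 = -404411/31453599172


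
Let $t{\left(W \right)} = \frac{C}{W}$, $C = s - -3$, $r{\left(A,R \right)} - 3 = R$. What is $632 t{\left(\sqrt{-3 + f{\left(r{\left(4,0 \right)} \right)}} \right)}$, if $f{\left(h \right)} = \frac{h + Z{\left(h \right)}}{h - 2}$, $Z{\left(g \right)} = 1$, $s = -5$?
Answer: $-1264$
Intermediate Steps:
$r{\left(A,R \right)} = 3 + R$
$C = -2$ ($C = -5 - -3 = -5 + 3 = -2$)
$f{\left(h \right)} = \frac{1 + h}{-2 + h}$ ($f{\left(h \right)} = \frac{h + 1}{h - 2} = \frac{1 + h}{-2 + h}$)
$t{\left(W \right)} = - \frac{2}{W}$
$632 t{\left(\sqrt{-3 + f{\left(r{\left(4,0 \right)} \right)}} \right)} = 632 \left(- \frac{2}{\sqrt{-3 + \frac{1 + \left(3 + 0\right)}{-2 + \left(3 + 0\right)}}}\right) = 632 \left(- \frac{2}{\sqrt{-3 + \frac{1 + 3}{-2 + 3}}}\right) = 632 \left(- \frac{2}{\sqrt{-3 + 1^{-1} \cdot 4}}\right) = 632 \left(- \frac{2}{\sqrt{-3 + 1 \cdot 4}}\right) = 632 \left(- \frac{2}{\sqrt{-3 + 4}}\right) = 632 \left(- \frac{2}{\sqrt{1}}\right) = 632 \left(- \frac{2}{1}\right) = 632 \left(\left(-2\right) 1\right) = 632 \left(-2\right) = -1264$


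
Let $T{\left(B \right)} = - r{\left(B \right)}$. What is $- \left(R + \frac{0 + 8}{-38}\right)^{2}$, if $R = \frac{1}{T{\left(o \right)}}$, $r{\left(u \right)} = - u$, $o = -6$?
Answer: $- \frac{1849}{12996} \approx -0.14227$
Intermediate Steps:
$T{\left(B \right)} = B$ ($T{\left(B \right)} = - \left(-1\right) B = B$)
$R = - \frac{1}{6}$ ($R = \frac{1}{-6} = - \frac{1}{6} \approx -0.16667$)
$- \left(R + \frac{0 + 8}{-38}\right)^{2} = - \left(- \frac{1}{6} + \frac{0 + 8}{-38}\right)^{2} = - \left(- \frac{1}{6} + 8 \left(- \frac{1}{38}\right)\right)^{2} = - \left(- \frac{1}{6} - \frac{4}{19}\right)^{2} = - \left(- \frac{43}{114}\right)^{2} = \left(-1\right) \frac{1849}{12996} = - \frac{1849}{12996}$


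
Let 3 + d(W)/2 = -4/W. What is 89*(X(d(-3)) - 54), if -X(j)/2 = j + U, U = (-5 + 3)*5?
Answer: -7298/3 ≈ -2432.7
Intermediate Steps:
d(W) = -6 - 8/W (d(W) = -6 + 2*(-4/W) = -6 - 8/W)
U = -10 (U = -2*5 = -10)
X(j) = 20 - 2*j (X(j) = -2*(j - 10) = -2*(-10 + j) = 20 - 2*j)
89*(X(d(-3)) - 54) = 89*((20 - 2*(-6 - 8/(-3))) - 54) = 89*((20 - 2*(-6 - 8*(-⅓))) - 54) = 89*((20 - 2*(-6 + 8/3)) - 54) = 89*((20 - 2*(-10/3)) - 54) = 89*((20 + 20/3) - 54) = 89*(80/3 - 54) = 89*(-82/3) = -7298/3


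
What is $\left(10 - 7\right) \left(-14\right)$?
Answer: $-42$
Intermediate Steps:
$\left(10 - 7\right) \left(-14\right) = 3 \left(-14\right) = -42$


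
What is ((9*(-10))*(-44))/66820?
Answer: 198/3341 ≈ 0.059264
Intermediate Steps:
((9*(-10))*(-44))/66820 = -90*(-44)*(1/66820) = 3960*(1/66820) = 198/3341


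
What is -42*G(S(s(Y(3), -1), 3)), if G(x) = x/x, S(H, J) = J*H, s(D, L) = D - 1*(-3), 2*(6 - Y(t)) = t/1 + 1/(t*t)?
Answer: -42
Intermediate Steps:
Y(t) = 6 - t/2 - 1/(2*t²) (Y(t) = 6 - (t/1 + 1/(t*t))/2 = 6 - (t*1 + t⁻²)/2 = 6 - (t + t⁻²)/2 = 6 + (-t/2 - 1/(2*t²)) = 6 - t/2 - 1/(2*t²))
s(D, L) = 3 + D (s(D, L) = D + 3 = 3 + D)
S(H, J) = H*J
G(x) = 1
-42*G(S(s(Y(3), -1), 3)) = -42*1 = -42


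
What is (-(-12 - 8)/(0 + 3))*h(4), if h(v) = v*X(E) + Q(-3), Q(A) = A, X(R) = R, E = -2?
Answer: -220/3 ≈ -73.333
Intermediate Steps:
h(v) = -3 - 2*v (h(v) = v*(-2) - 3 = -2*v - 3 = -3 - 2*v)
(-(-12 - 8)/(0 + 3))*h(4) = (-(-12 - 8)/(0 + 3))*(-3 - 2*4) = (-(-20)/3)*(-3 - 8) = -(-20)/3*(-11) = -1*(-20/3)*(-11) = (20/3)*(-11) = -220/3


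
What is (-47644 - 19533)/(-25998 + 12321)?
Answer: 67177/13677 ≈ 4.9117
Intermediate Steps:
(-47644 - 19533)/(-25998 + 12321) = -67177/(-13677) = -67177*(-1/13677) = 67177/13677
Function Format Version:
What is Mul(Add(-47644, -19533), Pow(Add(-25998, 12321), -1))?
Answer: Rational(67177, 13677) ≈ 4.9117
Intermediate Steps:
Mul(Add(-47644, -19533), Pow(Add(-25998, 12321), -1)) = Mul(-67177, Pow(-13677, -1)) = Mul(-67177, Rational(-1, 13677)) = Rational(67177, 13677)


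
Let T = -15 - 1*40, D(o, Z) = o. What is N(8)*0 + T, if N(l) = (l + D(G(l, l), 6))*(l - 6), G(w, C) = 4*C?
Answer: -55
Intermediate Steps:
N(l) = 5*l*(-6 + l) (N(l) = (l + 4*l)*(l - 6) = (5*l)*(-6 + l) = 5*l*(-6 + l))
T = -55 (T = -15 - 40 = -55)
N(8)*0 + T = (5*8*(-6 + 8))*0 - 55 = (5*8*2)*0 - 55 = 80*0 - 55 = 0 - 55 = -55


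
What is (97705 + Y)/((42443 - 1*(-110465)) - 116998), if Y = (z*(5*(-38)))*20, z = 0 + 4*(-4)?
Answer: 10567/2394 ≈ 4.4139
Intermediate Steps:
z = -16 (z = 0 - 16 = -16)
Y = 60800 (Y = -80*(-38)*20 = -16*(-190)*20 = 3040*20 = 60800)
(97705 + Y)/((42443 - 1*(-110465)) - 116998) = (97705 + 60800)/((42443 - 1*(-110465)) - 116998) = 158505/((42443 + 110465) - 116998) = 158505/(152908 - 116998) = 158505/35910 = 158505*(1/35910) = 10567/2394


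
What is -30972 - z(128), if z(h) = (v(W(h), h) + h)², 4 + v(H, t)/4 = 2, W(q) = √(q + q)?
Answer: -45372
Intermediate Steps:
W(q) = √2*√q (W(q) = √(2*q) = √2*√q)
v(H, t) = -8 (v(H, t) = -16 + 4*2 = -16 + 8 = -8)
z(h) = (-8 + h)²
-30972 - z(128) = -30972 - (-8 + 128)² = -30972 - 1*120² = -30972 - 1*14400 = -30972 - 14400 = -45372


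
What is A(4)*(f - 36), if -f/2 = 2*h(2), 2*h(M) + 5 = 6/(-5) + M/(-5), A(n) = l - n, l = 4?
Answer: 0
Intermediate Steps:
A(n) = 4 - n
h(M) = -31/10 - M/10 (h(M) = -5/2 + (6/(-5) + M/(-5))/2 = -5/2 + (6*(-⅕) + M*(-⅕))/2 = -5/2 + (-6/5 - M/5)/2 = -5/2 + (-⅗ - M/10) = -31/10 - M/10)
f = 66/5 (f = -4*(-31/10 - ⅒*2) = -4*(-31/10 - ⅕) = -4*(-33)/10 = -2*(-33/5) = 66/5 ≈ 13.200)
A(4)*(f - 36) = (4 - 1*4)*(66/5 - 36) = (4 - 4)*(-114/5) = 0*(-114/5) = 0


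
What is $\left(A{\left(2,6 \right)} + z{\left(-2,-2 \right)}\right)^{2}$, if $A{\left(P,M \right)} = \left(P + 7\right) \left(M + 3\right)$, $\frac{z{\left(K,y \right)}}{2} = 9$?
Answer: $9801$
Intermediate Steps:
$z{\left(K,y \right)} = 18$ ($z{\left(K,y \right)} = 2 \cdot 9 = 18$)
$A{\left(P,M \right)} = \left(3 + M\right) \left(7 + P\right)$ ($A{\left(P,M \right)} = \left(7 + P\right) \left(3 + M\right) = \left(3 + M\right) \left(7 + P\right)$)
$\left(A{\left(2,6 \right)} + z{\left(-2,-2 \right)}\right)^{2} = \left(\left(21 + 3 \cdot 2 + 7 \cdot 6 + 6 \cdot 2\right) + 18\right)^{2} = \left(\left(21 + 6 + 42 + 12\right) + 18\right)^{2} = \left(81 + 18\right)^{2} = 99^{2} = 9801$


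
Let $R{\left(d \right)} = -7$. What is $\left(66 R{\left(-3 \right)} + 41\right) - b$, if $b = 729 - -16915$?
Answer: $-18065$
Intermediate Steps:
$b = 17644$ ($b = 729 + 16915 = 17644$)
$\left(66 R{\left(-3 \right)} + 41\right) - b = \left(66 \left(-7\right) + 41\right) - 17644 = \left(-462 + 41\right) - 17644 = -421 - 17644 = -18065$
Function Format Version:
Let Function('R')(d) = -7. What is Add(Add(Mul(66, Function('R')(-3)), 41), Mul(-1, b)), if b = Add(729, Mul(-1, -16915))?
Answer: -18065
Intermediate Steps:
b = 17644 (b = Add(729, 16915) = 17644)
Add(Add(Mul(66, Function('R')(-3)), 41), Mul(-1, b)) = Add(Add(Mul(66, -7), 41), Mul(-1, 17644)) = Add(Add(-462, 41), -17644) = Add(-421, -17644) = -18065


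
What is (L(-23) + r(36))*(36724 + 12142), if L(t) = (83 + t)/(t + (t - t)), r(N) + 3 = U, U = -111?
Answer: -131058612/23 ≈ -5.6982e+6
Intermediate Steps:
r(N) = -114 (r(N) = -3 - 111 = -114)
L(t) = (83 + t)/t (L(t) = (83 + t)/(t + 0) = (83 + t)/t)
(L(-23) + r(36))*(36724 + 12142) = ((83 - 23)/(-23) - 114)*(36724 + 12142) = (-1/23*60 - 114)*48866 = (-60/23 - 114)*48866 = -2682/23*48866 = -131058612/23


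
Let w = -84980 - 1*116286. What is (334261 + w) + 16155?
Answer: 149150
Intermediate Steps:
w = -201266 (w = -84980 - 116286 = -201266)
(334261 + w) + 16155 = (334261 - 201266) + 16155 = 132995 + 16155 = 149150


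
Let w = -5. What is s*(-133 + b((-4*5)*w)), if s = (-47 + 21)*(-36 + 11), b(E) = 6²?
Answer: -63050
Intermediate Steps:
b(E) = 36
s = 650 (s = -26*(-25) = 650)
s*(-133 + b((-4*5)*w)) = 650*(-133 + 36) = 650*(-97) = -63050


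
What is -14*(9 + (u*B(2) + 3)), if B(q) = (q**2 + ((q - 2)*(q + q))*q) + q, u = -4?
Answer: 168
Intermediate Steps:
B(q) = q + q**2 + 2*q**2*(-2 + q) (B(q) = (q**2 + ((-2 + q)*(2*q))*q) + q = (q**2 + (2*q*(-2 + q))*q) + q = (q**2 + 2*q**2*(-2 + q)) + q = q + q**2 + 2*q**2*(-2 + q))
-14*(9 + (u*B(2) + 3)) = -14*(9 + (-8*(1 - 3*2 + 2*2**2) + 3)) = -14*(9 + (-8*(1 - 6 + 2*4) + 3)) = -14*(9 + (-8*(1 - 6 + 8) + 3)) = -14*(9 + (-8*3 + 3)) = -14*(9 + (-4*6 + 3)) = -14*(9 + (-24 + 3)) = -14*(9 - 21) = -14*(-12) = 168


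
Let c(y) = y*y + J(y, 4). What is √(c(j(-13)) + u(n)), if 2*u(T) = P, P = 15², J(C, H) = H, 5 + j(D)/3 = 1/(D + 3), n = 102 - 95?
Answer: √35059/10 ≈ 18.724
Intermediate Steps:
n = 7
j(D) = -15 + 3/(3 + D) (j(D) = -15 + 3/(D + 3) = -15 + 3/(3 + D))
P = 225
c(y) = 4 + y² (c(y) = y*y + 4 = y² + 4 = 4 + y²)
u(T) = 225/2 (u(T) = (½)*225 = 225/2)
√(c(j(-13)) + u(n)) = √((4 + (3*(-14 - 5*(-13))/(3 - 13))²) + 225/2) = √((4 + (3*(-14 + 65)/(-10))²) + 225/2) = √((4 + (3*(-⅒)*51)²) + 225/2) = √((4 + (-153/10)²) + 225/2) = √((4 + 23409/100) + 225/2) = √(23809/100 + 225/2) = √(35059/100) = √35059/10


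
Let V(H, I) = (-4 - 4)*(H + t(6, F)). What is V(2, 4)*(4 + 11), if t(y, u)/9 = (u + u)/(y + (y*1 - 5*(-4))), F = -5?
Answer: 195/2 ≈ 97.500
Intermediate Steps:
t(y, u) = 18*u/(20 + 2*y) (t(y, u) = 9*((u + u)/(y + (y*1 - 5*(-4)))) = 9*((2*u)/(y + (y + 20))) = 9*((2*u)/(y + (20 + y))) = 9*((2*u)/(20 + 2*y)) = 9*(2*u/(20 + 2*y)) = 18*u/(20 + 2*y))
V(H, I) = 45/2 - 8*H (V(H, I) = (-4 - 4)*(H + 9*(-5)/(10 + 6)) = -8*(H + 9*(-5)/16) = -8*(H + 9*(-5)*(1/16)) = -8*(H - 45/16) = -8*(-45/16 + H) = 45/2 - 8*H)
V(2, 4)*(4 + 11) = (45/2 - 8*2)*(4 + 11) = (45/2 - 16)*15 = (13/2)*15 = 195/2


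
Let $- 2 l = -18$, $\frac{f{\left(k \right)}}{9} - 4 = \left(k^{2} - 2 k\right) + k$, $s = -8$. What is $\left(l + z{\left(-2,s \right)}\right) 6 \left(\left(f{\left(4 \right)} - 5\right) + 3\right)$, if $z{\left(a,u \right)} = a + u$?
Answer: $-852$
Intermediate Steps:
$f{\left(k \right)} = 36 - 9 k + 9 k^{2}$ ($f{\left(k \right)} = 36 + 9 \left(\left(k^{2} - 2 k\right) + k\right) = 36 + 9 \left(k^{2} - k\right) = 36 + \left(- 9 k + 9 k^{2}\right) = 36 - 9 k + 9 k^{2}$)
$l = 9$ ($l = \left(- \frac{1}{2}\right) \left(-18\right) = 9$)
$\left(l + z{\left(-2,s \right)}\right) 6 \left(\left(f{\left(4 \right)} - 5\right) + 3\right) = \left(9 - 10\right) 6 \left(\left(\left(36 - 36 + 9 \cdot 4^{2}\right) - 5\right) + 3\right) = \left(9 - 10\right) 6 \left(\left(\left(36 - 36 + 9 \cdot 16\right) - 5\right) + 3\right) = - 6 \left(\left(\left(36 - 36 + 144\right) - 5\right) + 3\right) = - 6 \left(\left(144 - 5\right) + 3\right) = - 6 \left(139 + 3\right) = - 6 \cdot 142 = \left(-1\right) 852 = -852$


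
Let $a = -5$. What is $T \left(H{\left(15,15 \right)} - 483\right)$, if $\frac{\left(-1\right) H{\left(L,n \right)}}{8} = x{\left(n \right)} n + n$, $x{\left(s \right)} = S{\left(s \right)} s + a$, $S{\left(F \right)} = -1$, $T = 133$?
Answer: $239001$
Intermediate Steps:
$x{\left(s \right)} = -5 - s$ ($x{\left(s \right)} = - s - 5 = -5 - s$)
$H{\left(L,n \right)} = - 8 n - 8 n \left(-5 - n\right)$ ($H{\left(L,n \right)} = - 8 \left(\left(-5 - n\right) n + n\right) = - 8 \left(n \left(-5 - n\right) + n\right) = - 8 \left(n + n \left(-5 - n\right)\right) = - 8 n - 8 n \left(-5 - n\right)$)
$T \left(H{\left(15,15 \right)} - 483\right) = 133 \left(8 \cdot 15 \left(4 + 15\right) - 483\right) = 133 \left(8 \cdot 15 \cdot 19 - 483\right) = 133 \left(2280 - 483\right) = 133 \cdot 1797 = 239001$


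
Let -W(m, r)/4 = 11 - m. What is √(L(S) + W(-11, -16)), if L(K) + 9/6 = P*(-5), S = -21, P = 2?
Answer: I*√398/2 ≈ 9.975*I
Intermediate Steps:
W(m, r) = -44 + 4*m (W(m, r) = -4*(11 - m) = -44 + 4*m)
L(K) = -23/2 (L(K) = -3/2 + 2*(-5) = -3/2 - 10 = -23/2)
√(L(S) + W(-11, -16)) = √(-23/2 + (-44 + 4*(-11))) = √(-23/2 + (-44 - 44)) = √(-23/2 - 88) = √(-199/2) = I*√398/2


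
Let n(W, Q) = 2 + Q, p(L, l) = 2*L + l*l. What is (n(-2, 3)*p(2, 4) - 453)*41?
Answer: -14473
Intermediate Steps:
p(L, l) = l² + 2*L (p(L, l) = 2*L + l² = l² + 2*L)
(n(-2, 3)*p(2, 4) - 453)*41 = ((2 + 3)*(4² + 2*2) - 453)*41 = (5*(16 + 4) - 453)*41 = (5*20 - 453)*41 = (100 - 453)*41 = -353*41 = -14473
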